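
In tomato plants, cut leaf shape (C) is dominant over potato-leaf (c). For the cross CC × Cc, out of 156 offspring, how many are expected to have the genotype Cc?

Punnett square for CC × Cc:
Offspring genotypes: 2 CC, 2 Cc
Total offspring: 4
Count with target: 2
Probability: 2/4 = 1/2
Expected count = 1/2 × 156 = 78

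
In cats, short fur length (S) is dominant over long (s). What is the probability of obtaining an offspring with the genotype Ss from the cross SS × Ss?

Punnett square for SS × Ss:
Offspring genotypes: 2 SS, 2 Ss
Total offspring: 4
Count with target: 2
Probability: 2/4 = 1/2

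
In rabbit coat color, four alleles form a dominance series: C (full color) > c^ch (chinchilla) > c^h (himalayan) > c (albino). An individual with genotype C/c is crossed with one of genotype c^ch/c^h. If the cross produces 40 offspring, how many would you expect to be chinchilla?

Cross: C/c × c^ch/c^h
Allele dominance: C > c^ch > c^h > c
Offspring genotypes: 1 C/c^ch, 1 C/c^h, 1 c^ch/c, 1 c^h/c
Phenotype counts: 2 full color, 1 chinchilla, 1 himalayan
chinchilla: 1 out of 4 → fraction 1/4
Expected count = 1/4 × 40 = 10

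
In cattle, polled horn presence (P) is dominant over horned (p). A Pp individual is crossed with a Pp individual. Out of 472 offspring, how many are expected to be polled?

Punnett square for Pp × Pp:
Offspring genotypes: 1 PP, 2 Pp, 1 pp
polled: 3, horned: 1
polled: 3 out of 4 → fraction 3/4
Expected count = 3/4 × 472 = 354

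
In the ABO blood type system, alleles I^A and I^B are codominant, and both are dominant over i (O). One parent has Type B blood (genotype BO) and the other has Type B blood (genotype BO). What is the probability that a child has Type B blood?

Cross: BO × BO
Possible offspring genotypes: 1 BB, 2 BO, 1 OO
Blood type counts: 3 Type B, 1 Type O
Probability of Type B: 3/4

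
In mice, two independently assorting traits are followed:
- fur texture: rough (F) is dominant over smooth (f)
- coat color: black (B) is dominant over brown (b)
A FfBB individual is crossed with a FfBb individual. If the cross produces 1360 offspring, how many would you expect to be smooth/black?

Dihybrid cross FfBB × FfBb — consider each gene separately:
fur texture: Ff × Ff → 1 FF, 2 Ff, 1 ff → 3 F_ : 1 ff (out of 4)
coat color: BB × Bb → 2 BB, 2 Bb → 4 B_ (out of 4)
Combine (counts out of 4 × 4 = 16): rough/black (F_B_) = 3×4 = 12; smooth/black (ffB_) = 1×4 = 4
Phenotype counts (out of 16): 12 rough/black, 4 smooth/black
smooth/black: 4 out of 16 → fraction 1/4
Expected count = 1/4 × 1360 = 340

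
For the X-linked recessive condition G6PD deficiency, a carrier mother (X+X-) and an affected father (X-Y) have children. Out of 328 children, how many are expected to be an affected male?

Cross: X+X- × X-Y
Offspring: 1 X+X-, 1 X+Y, 1 X-X-, 1 X-Y
Probability of an affected male: 1/4
Expected count = 1/4 × 328 = 82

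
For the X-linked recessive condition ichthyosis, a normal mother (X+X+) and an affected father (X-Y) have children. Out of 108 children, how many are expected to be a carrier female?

Cross: X+X+ × X-Y
Offspring: 2 X+X-, 2 X+Y
Probability of a carrier female: 2/4 = 1/2
Expected count = 1/2 × 108 = 54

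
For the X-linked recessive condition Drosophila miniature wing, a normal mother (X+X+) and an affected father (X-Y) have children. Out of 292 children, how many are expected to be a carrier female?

Cross: X+X+ × X-Y
Offspring: 2 X+X-, 2 X+Y
Probability of a carrier female: 2/4 = 1/2
Expected count = 1/2 × 292 = 146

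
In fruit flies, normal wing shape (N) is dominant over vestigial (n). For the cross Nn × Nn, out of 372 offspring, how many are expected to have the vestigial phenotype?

Punnett square for Nn × Nn:
Offspring genotypes: 1 NN, 2 Nn, 1 nn
Total offspring: 4
Count with target: 1
Probability: 1/4
Expected count = 1/4 × 372 = 93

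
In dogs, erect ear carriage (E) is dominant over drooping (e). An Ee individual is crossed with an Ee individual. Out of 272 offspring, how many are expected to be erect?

Punnett square for Ee × Ee:
Offspring genotypes: 1 EE, 2 Ee, 1 ee
erect: 3, drooping: 1
erect: 3 out of 4 → fraction 3/4
Expected count = 3/4 × 272 = 204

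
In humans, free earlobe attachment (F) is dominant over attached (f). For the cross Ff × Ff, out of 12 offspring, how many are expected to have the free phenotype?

Punnett square for Ff × Ff:
Offspring genotypes: 1 FF, 2 Ff, 1 ff
Total offspring: 4
Count with target: 3
Probability: 3/4
Expected count = 3/4 × 12 = 9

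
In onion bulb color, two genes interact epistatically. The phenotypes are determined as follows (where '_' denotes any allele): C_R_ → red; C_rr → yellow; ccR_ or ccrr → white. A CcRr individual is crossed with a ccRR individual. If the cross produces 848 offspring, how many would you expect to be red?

Cross: CcRr × ccRR — consider each gene separately:
C gene: Cc × cc → 2 Cc, 2 cc → 2 C_ : 2 cc (out of 4)
R gene: Rr × RR → 2 RR, 2 Rr → 4 R_ (out of 4)
Genotype classes (out of 4 × 4 = 16): C_R_ = 2×4 = 8; ccR_ = 2×4 = 8
Apply the phenotype rules: C_R_ (8) → red; ccR_ (8) → white
Phenotype counts (out of 16): 8 red, 8 white
red: 8 out of 16 → fraction 1/2
Expected count = 1/2 × 848 = 424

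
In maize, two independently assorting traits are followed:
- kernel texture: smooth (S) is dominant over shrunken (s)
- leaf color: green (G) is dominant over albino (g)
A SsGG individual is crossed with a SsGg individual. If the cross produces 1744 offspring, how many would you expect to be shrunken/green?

Dihybrid cross SsGG × SsGg — consider each gene separately:
kernel texture: Ss × Ss → 1 SS, 2 Ss, 1 ss → 3 S_ : 1 ss (out of 4)
leaf color: GG × Gg → 2 GG, 2 Gg → 4 G_ (out of 4)
Combine (counts out of 4 × 4 = 16): smooth/green (S_G_) = 3×4 = 12; shrunken/green (ssG_) = 1×4 = 4
Phenotype counts (out of 16): 12 smooth/green, 4 shrunken/green
shrunken/green: 4 out of 16 → fraction 1/4
Expected count = 1/4 × 1744 = 436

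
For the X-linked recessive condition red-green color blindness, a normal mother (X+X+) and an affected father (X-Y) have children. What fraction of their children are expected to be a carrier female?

Cross: X+X+ × X-Y
Offspring: 2 X+X-, 2 X+Y
Probability of a carrier female: 2/4 = 1/2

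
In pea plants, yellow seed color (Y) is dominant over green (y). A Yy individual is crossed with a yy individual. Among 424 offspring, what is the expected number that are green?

Punnett square for Yy × yy:
Offspring genotypes: 2 Yy, 2 yy
yellow: 2, green: 2
green: 2 out of 4 → fraction 1/2
Expected count = 1/2 × 424 = 212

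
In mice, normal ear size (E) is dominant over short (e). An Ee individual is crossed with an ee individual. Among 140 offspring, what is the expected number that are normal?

Punnett square for Ee × ee:
Offspring genotypes: 2 Ee, 2 ee
normal: 2, short: 2
normal: 2 out of 4 → fraction 1/2
Expected count = 1/2 × 140 = 70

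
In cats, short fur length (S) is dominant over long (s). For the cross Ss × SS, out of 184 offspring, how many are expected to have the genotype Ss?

Punnett square for Ss × SS:
Offspring genotypes: 2 SS, 2 Ss
Total offspring: 4
Count with target: 2
Probability: 2/4 = 1/2
Expected count = 1/2 × 184 = 92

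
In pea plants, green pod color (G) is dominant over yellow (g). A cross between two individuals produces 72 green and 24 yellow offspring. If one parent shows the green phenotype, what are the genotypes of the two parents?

Observed offspring: 72 green, 24 yellow
The observed ratio simplifies to 3:1. Yellow (gg) offspring appear, so each parent must contribute one g allele. The parent stated to show green carries G, so it is Gg. The other parent is then either Gg or gg: Gg × gg would give a 1:1 split, whereas Gg × Gg gives 3:1 — matching the data. So both parents are heterozygous (Gg × Gg).
Parent genotypes: Gg × Gg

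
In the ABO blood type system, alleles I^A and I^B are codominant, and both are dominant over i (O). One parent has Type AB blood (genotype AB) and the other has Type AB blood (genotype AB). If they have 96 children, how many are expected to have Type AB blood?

Cross: AB × AB
Possible offspring genotypes: 1 AA, 2 AB, 1 BB
Blood type counts: 1 Type A, 2 Type AB, 1 Type B
Probability of Type AB: 2/4 = 1/2
Expected count = 1/2 × 96 = 48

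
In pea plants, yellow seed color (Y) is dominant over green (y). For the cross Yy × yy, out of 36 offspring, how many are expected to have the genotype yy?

Punnett square for Yy × yy:
Offspring genotypes: 2 Yy, 2 yy
Total offspring: 4
Count with target: 2
Probability: 2/4 = 1/2
Expected count = 1/2 × 36 = 18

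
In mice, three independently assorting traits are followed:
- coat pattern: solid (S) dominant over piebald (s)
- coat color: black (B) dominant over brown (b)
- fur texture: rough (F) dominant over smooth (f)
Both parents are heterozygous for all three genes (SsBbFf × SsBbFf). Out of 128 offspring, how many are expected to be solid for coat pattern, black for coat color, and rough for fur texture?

Trihybrid cross: SsBbFf × SsBbFf
Each trait segregates independently with a 3:1 phenotypic ratio, so each gene contributes 3/4 (dominant) or 1/4 (recessive).
Target: solid (coat pattern), black (coat color), rough (fur texture)
Probability = product of independent per-trait probabilities
= 3/4 × 3/4 × 3/4 = 27/64
Expected count = 27/64 × 128 = 54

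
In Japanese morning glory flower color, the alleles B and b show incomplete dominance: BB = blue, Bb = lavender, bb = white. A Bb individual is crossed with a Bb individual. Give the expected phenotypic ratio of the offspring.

Punnett square for Bb × Bb:
Offspring genotypes: 1 BB, 2 Bb, 1 bb
Phenotype counts: 1 blue, 2 lavender, 1 white
Ratio: 1 blue : 2 lavender : 1 white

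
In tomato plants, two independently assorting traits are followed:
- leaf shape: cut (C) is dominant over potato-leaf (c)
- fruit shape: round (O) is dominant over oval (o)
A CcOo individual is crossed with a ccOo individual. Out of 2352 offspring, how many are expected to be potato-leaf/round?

Dihybrid cross CcOo × ccOo — consider each gene separately:
leaf shape: Cc × cc → 2 Cc, 2 cc → 2 C_ : 2 cc (out of 4)
fruit shape: Oo × Oo → 1 OO, 2 Oo, 1 oo → 3 O_ : 1 oo (out of 4)
Combine (counts out of 4 × 4 = 16): cut/round (C_O_) = 2×3 = 6; cut/oval (C_oo) = 2×1 = 2; potato-leaf/round (ccO_) = 2×3 = 6; potato-leaf/oval (ccoo) = 2×1 = 2
Phenotype counts (out of 16): 6 cut/round, 2 cut/oval, 6 potato-leaf/round, 2 potato-leaf/oval
potato-leaf/round: 6 out of 16 → fraction 3/8
Expected count = 3/8 × 2352 = 882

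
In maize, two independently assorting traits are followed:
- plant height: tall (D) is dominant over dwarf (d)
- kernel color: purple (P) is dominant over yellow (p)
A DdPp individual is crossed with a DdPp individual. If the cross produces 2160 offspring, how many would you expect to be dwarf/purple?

Dihybrid cross DdPp × DdPp — consider each gene separately:
plant height: Dd × Dd → 1 DD, 2 Dd, 1 dd → 3 D_ : 1 dd (out of 4)
kernel color: Pp × Pp → 1 PP, 2 Pp, 1 pp → 3 P_ : 1 pp (out of 4)
Combine (counts out of 4 × 4 = 16): tall/purple (D_P_) = 3×3 = 9; tall/yellow (D_pp) = 3×1 = 3; dwarf/purple (ddP_) = 1×3 = 3; dwarf/yellow (ddpp) = 1×1 = 1
Phenotype counts (out of 16): 9 tall/purple, 3 tall/yellow, 3 dwarf/purple, 1 dwarf/yellow
dwarf/purple: 3 out of 16 → fraction 3/16
Expected count = 3/16 × 2160 = 405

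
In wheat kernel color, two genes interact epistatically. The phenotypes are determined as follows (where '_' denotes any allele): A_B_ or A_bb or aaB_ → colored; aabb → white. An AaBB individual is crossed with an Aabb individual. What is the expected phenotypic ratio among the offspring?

Cross: AaBB × Aabb — consider each gene separately:
A gene: Aa × Aa → 1 AA, 2 Aa, 1 aa → 3 A_ : 1 aa (out of 4)
B gene: BB × bb → 4 Bb → 4 B_ (out of 4)
Genotype classes (out of 4 × 4 = 16): A_B_ = 3×4 = 12; aaB_ = 1×4 = 4
Apply the phenotype rules: A_B_ (12) + aaB_ (4) → colored
Phenotype counts (out of 16): 16 colored
Ratio: all colored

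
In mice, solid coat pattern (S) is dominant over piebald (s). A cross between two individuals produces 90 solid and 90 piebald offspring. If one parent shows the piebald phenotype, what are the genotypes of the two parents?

Observed offspring: 90 solid, 90 piebald
The observed ratio simplifies to 1:1. One parent shows piebald, so its genotype must be ss. A 1:1 offspring split requires the other parent to be heterozygous (Ss).
Parent genotypes: ss × Ss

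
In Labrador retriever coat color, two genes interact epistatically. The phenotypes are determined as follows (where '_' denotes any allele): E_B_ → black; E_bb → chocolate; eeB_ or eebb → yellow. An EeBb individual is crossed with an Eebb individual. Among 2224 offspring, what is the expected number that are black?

Cross: EeBb × Eebb — consider each gene separately:
E gene: Ee × Ee → 1 EE, 2 Ee, 1 ee → 3 E_ : 1 ee (out of 4)
B gene: Bb × bb → 2 Bb, 2 bb → 2 B_ : 2 bb (out of 4)
Genotype classes (out of 4 × 4 = 16): E_B_ = 3×2 = 6; E_bb = 3×2 = 6; eeB_ = 1×2 = 2; eebb = 1×2 = 2
Apply the phenotype rules: E_B_ (6) → black; E_bb (6) → chocolate; eeB_ (2) + eebb (2) → yellow
Phenotype counts (out of 16): 6 black, 6 chocolate, 4 yellow
black: 6 out of 16 → fraction 3/8
Expected count = 3/8 × 2224 = 834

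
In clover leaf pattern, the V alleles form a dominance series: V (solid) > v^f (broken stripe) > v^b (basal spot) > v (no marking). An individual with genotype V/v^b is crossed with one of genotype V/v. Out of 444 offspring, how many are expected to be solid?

Cross: V/v^b × V/v
Allele dominance: V > v^f > v^b > v
Offspring genotypes: 1 V/V, 1 V/v, 1 V/v^b, 1 v^b/v
Phenotype counts: 3 solid, 1 basal spot
solid: 3 out of 4 → fraction 3/4
Expected count = 3/4 × 444 = 333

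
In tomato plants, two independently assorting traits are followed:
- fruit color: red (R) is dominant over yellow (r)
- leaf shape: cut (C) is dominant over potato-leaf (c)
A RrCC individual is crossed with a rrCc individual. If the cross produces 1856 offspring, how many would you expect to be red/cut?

Dihybrid cross RrCC × rrCc — consider each gene separately:
fruit color: Rr × rr → 2 Rr, 2 rr → 2 R_ : 2 rr (out of 4)
leaf shape: CC × Cc → 2 CC, 2 Cc → 4 C_ (out of 4)
Combine (counts out of 4 × 4 = 16): red/cut (R_C_) = 2×4 = 8; yellow/cut (rrC_) = 2×4 = 8
Phenotype counts (out of 16): 8 red/cut, 8 yellow/cut
red/cut: 8 out of 16 → fraction 1/2
Expected count = 1/2 × 1856 = 928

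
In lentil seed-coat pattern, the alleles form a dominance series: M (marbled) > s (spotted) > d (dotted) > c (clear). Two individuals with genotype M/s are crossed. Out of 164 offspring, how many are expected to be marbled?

Cross: M/s × M/s
Allele dominance: M > s > d > c
Offspring genotypes: 1 M/M, 2 M/s, 1 s/s
Phenotype counts: 3 marbled, 1 spotted
marbled: 3 out of 4 → fraction 3/4
Expected count = 3/4 × 164 = 123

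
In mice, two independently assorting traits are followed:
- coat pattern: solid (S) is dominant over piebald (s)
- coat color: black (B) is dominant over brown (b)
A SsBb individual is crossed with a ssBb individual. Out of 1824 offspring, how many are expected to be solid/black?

Dihybrid cross SsBb × ssBb — consider each gene separately:
coat pattern: Ss × ss → 2 Ss, 2 ss → 2 S_ : 2 ss (out of 4)
coat color: Bb × Bb → 1 BB, 2 Bb, 1 bb → 3 B_ : 1 bb (out of 4)
Combine (counts out of 4 × 4 = 16): solid/black (S_B_) = 2×3 = 6; solid/brown (S_bb) = 2×1 = 2; piebald/black (ssB_) = 2×3 = 6; piebald/brown (ssbb) = 2×1 = 2
Phenotype counts (out of 16): 6 solid/black, 2 solid/brown, 6 piebald/black, 2 piebald/brown
solid/black: 6 out of 16 → fraction 3/8
Expected count = 3/8 × 1824 = 684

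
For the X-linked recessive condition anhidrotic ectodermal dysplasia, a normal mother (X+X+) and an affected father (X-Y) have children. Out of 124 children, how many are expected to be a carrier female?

Cross: X+X+ × X-Y
Offspring: 2 X+X-, 2 X+Y
Probability of a carrier female: 2/4 = 1/2
Expected count = 1/2 × 124 = 62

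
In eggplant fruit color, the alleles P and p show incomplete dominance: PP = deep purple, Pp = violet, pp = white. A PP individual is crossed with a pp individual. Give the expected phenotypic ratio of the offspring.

Punnett square for PP × pp:
Offspring genotypes: 4 Pp
Phenotype counts: 4 violet
Ratio: all violet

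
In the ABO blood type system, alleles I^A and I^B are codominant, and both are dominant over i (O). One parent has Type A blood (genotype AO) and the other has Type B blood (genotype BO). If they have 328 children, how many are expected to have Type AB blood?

Cross: AO × BO
Possible offspring genotypes: 1 AB, 1 AO, 1 BO, 1 OO
Blood type counts: 1 Type AB, 1 Type A, 1 Type B, 1 Type O
Probability of Type AB: 1/4
Expected count = 1/4 × 328 = 82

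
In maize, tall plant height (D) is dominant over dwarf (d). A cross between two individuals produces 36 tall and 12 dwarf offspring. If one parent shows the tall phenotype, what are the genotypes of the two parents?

Observed offspring: 36 tall, 12 dwarf
The observed ratio simplifies to 3:1. Dwarf (dd) offspring appear, so each parent must contribute one d allele. The parent stated to show tall carries D, so it is Dd. The other parent is then either Dd or dd: Dd × dd would give a 1:1 split, whereas Dd × Dd gives 3:1 — matching the data. So both parents are heterozygous (Dd × Dd).
Parent genotypes: Dd × Dd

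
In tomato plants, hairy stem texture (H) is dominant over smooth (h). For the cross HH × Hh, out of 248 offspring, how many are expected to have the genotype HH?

Punnett square for HH × Hh:
Offspring genotypes: 2 HH, 2 Hh
Total offspring: 4
Count with target: 2
Probability: 2/4 = 1/2
Expected count = 1/2 × 248 = 124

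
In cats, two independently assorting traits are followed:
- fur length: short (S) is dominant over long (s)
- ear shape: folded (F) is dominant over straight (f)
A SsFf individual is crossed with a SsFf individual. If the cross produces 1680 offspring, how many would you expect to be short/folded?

Dihybrid cross SsFf × SsFf — consider each gene separately:
fur length: Ss × Ss → 1 SS, 2 Ss, 1 ss → 3 S_ : 1 ss (out of 4)
ear shape: Ff × Ff → 1 FF, 2 Ff, 1 ff → 3 F_ : 1 ff (out of 4)
Combine (counts out of 4 × 4 = 16): short/folded (S_F_) = 3×3 = 9; short/straight (S_ff) = 3×1 = 3; long/folded (ssF_) = 1×3 = 3; long/straight (ssff) = 1×1 = 1
Phenotype counts (out of 16): 9 short/folded, 3 short/straight, 3 long/folded, 1 long/straight
short/folded: 9 out of 16 → fraction 9/16
Expected count = 9/16 × 1680 = 945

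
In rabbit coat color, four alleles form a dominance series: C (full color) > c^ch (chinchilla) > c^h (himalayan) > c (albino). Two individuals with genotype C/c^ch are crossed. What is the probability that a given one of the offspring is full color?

Cross: C/c^ch × C/c^ch
Allele dominance: C > c^ch > c^h > c
Offspring genotypes: 1 C/C, 2 C/c^ch, 1 c^ch/c^ch
Phenotype counts: 3 full color, 1 chinchilla
full color: 3 out of 4
Probability: 3/4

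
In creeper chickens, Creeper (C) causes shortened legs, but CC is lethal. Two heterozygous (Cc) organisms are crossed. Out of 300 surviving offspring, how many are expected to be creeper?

Cross: Cc × Cc
Punnett square offspring (before lethality): 1 CC, 2 Cc, 1 cc
The CC genotype is lethal (embryos die); surviving offspring: 2 Cc, 1 cc
creeper: 2 out of 3 → fraction 2/3
Expected count = 2/3 × 300 = 200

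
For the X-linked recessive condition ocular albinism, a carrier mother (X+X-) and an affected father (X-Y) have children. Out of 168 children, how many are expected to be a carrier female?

Cross: X+X- × X-Y
Offspring: 1 X+X-, 1 X+Y, 1 X-X-, 1 X-Y
Probability of a carrier female: 1/4
Expected count = 1/4 × 168 = 42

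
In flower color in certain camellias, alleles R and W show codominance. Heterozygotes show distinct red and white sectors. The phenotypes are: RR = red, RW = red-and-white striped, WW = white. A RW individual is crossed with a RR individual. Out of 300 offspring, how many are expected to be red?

Punnett square for RW × RR:
Offspring genotypes: 2 RR, 2 RW
Phenotype counts: 2 red, 2 red-and-white striped
red: 2 out of 4 → fraction 1/2
Expected count = 1/2 × 300 = 150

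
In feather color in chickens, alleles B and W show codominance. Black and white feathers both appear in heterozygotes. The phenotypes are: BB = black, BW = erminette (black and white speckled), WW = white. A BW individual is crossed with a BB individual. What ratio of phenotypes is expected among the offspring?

Punnett square for BW × BB:
Offspring genotypes: 2 BB, 2 BW
Phenotype counts: 2 black, 2 erminette (black and white speckled)
Ratio: 1 black : 1 erminette (black and white speckled)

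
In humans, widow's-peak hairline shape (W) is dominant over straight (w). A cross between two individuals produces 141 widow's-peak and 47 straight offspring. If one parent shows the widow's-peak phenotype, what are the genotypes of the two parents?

Observed offspring: 141 widow's-peak, 47 straight
The observed ratio simplifies to 3:1. Straight (ww) offspring appear, so each parent must contribute one w allele. The parent stated to show widow's-peak carries W, so it is Ww. The other parent is then either Ww or ww: Ww × ww would give a 1:1 split, whereas Ww × Ww gives 3:1 — matching the data. So both parents are heterozygous (Ww × Ww).
Parent genotypes: Ww × Ww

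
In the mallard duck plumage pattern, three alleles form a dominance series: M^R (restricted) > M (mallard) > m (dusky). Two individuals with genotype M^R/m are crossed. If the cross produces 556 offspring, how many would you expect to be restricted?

Cross: M^R/m × M^R/m
Allele dominance: M^R > M > m
Offspring genotypes: 1 M^R/M^R, 2 M^R/m, 1 m/m
Phenotype counts: 3 restricted, 1 dusky
restricted: 3 out of 4 → fraction 3/4
Expected count = 3/4 × 556 = 417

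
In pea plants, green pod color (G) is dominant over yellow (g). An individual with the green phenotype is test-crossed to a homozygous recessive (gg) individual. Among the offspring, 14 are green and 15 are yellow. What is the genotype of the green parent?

Test cross: ? × gg
Offspring: 14 green, 15 yellow — approximately 1:1.
A 1:1 ratio in a test cross indicates the unknown parent is heterozygous (Gg).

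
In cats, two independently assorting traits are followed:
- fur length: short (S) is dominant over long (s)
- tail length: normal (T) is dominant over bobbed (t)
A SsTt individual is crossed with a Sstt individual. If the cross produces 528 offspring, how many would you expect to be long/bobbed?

Dihybrid cross SsTt × Sstt — consider each gene separately:
fur length: Ss × Ss → 1 SS, 2 Ss, 1 ss → 3 S_ : 1 ss (out of 4)
tail length: Tt × tt → 2 Tt, 2 tt → 2 T_ : 2 tt (out of 4)
Combine (counts out of 4 × 4 = 16): short/normal (S_T_) = 3×2 = 6; short/bobbed (S_tt) = 3×2 = 6; long/normal (ssT_) = 1×2 = 2; long/bobbed (sstt) = 1×2 = 2
Phenotype counts (out of 16): 6 short/normal, 6 short/bobbed, 2 long/normal, 2 long/bobbed
long/bobbed: 2 out of 16 → fraction 1/8
Expected count = 1/8 × 528 = 66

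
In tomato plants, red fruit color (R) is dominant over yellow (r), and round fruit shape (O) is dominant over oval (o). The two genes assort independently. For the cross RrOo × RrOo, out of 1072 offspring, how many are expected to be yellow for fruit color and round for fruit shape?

Dihybrid cross RrOo × RrOo — consider each gene separately:
fruit color: Rr × Rr → 1 RR, 2 Rr, 1 rr → 3 R_ : 1 rr (out of 4)
fruit shape: Oo × Oo → 1 OO, 2 Oo, 1 oo → 3 O_ : 1 oo (out of 4)
Looking for: yellow (rr) and round (O_)
P(yellow) = 1/4, P(round) = 3/4
P(both) = 1/4 × 3/4 = 3/16
Expected count = 3/16 × 1072 = 201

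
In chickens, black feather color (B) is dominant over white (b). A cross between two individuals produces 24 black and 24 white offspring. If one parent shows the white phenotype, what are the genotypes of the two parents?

Observed offspring: 24 black, 24 white
The observed ratio simplifies to 1:1. One parent shows white, so its genotype must be bb. A 1:1 offspring split requires the other parent to be heterozygous (Bb).
Parent genotypes: bb × Bb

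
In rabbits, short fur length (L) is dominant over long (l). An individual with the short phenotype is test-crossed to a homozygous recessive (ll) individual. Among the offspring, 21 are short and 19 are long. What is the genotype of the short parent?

Test cross: ? × ll
Offspring: 21 short, 19 long — approximately 1:1.
A 1:1 ratio in a test cross indicates the unknown parent is heterozygous (Ll).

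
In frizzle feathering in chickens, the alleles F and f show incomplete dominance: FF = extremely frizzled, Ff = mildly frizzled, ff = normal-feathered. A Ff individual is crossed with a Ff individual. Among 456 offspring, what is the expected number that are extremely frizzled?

Punnett square for Ff × Ff:
Offspring genotypes: 1 FF, 2 Ff, 1 ff
Phenotype counts: 1 extremely frizzled, 2 mildly frizzled, 1 normal-feathered
extremely frizzled: 1 out of 4 → fraction 1/4
Expected count = 1/4 × 456 = 114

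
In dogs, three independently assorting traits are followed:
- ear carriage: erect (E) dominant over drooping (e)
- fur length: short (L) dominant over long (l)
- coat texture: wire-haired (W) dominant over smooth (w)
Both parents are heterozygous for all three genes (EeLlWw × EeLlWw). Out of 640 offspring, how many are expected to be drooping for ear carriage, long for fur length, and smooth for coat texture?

Trihybrid cross: EeLlWw × EeLlWw
Each trait segregates independently with a 3:1 phenotypic ratio, so each gene contributes 3/4 (dominant) or 1/4 (recessive).
Target: drooping (ear carriage), long (fur length), smooth (coat texture)
Probability = product of independent per-trait probabilities
= 1/4 × 1/4 × 1/4 = 1/64
Expected count = 1/64 × 640 = 10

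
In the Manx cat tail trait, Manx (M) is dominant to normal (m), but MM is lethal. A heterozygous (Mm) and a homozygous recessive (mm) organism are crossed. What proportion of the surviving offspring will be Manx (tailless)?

Cross: Mm × mm
Punnett square offspring (before lethality): 2 Mm, 2 mm
No MM offspring are produced in this cross.
Manx (tailless): 2 out of 4
Probability: 2/4 = 1/2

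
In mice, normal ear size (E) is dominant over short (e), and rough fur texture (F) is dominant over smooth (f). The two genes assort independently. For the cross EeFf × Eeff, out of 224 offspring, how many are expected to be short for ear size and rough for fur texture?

Dihybrid cross EeFf × Eeff — consider each gene separately:
ear size: Ee × Ee → 1 EE, 2 Ee, 1 ee → 3 E_ : 1 ee (out of 4)
fur texture: Ff × ff → 2 Ff, 2 ff → 2 F_ : 2 ff (out of 4)
Looking for: short (ee) and rough (F_)
P(short) = 1/4, P(rough) = 2/4
P(both) = 1/4 × 2/4 = 2/16 = 1/8
Expected count = 1/8 × 224 = 28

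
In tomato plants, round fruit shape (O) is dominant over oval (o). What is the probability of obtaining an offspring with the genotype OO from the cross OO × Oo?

Punnett square for OO × Oo:
Offspring genotypes: 2 OO, 2 Oo
Total offspring: 4
Count with target: 2
Probability: 2/4 = 1/2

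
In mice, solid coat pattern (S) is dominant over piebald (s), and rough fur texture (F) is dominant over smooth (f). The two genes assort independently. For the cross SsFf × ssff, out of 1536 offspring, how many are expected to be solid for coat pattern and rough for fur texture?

Dihybrid cross SsFf × ssff — consider each gene separately:
coat pattern: Ss × ss → 2 Ss, 2 ss → 2 S_ : 2 ss (out of 4)
fur texture: Ff × ff → 2 Ff, 2 ff → 2 F_ : 2 ff (out of 4)
Looking for: solid (S_) and rough (F_)
P(solid) = 2/4, P(rough) = 2/4
P(both) = 2/4 × 2/4 = 4/16 = 1/4
Expected count = 1/4 × 1536 = 384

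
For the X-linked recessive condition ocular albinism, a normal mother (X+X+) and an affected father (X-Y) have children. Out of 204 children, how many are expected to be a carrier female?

Cross: X+X+ × X-Y
Offspring: 2 X+X-, 2 X+Y
Probability of a carrier female: 2/4 = 1/2
Expected count = 1/2 × 204 = 102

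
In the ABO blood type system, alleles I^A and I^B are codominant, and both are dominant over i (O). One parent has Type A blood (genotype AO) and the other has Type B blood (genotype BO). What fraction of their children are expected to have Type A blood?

Cross: AO × BO
Possible offspring genotypes: 1 AB, 1 AO, 1 BO, 1 OO
Blood type counts: 1 Type AB, 1 Type A, 1 Type B, 1 Type O
Probability of Type A: 1/4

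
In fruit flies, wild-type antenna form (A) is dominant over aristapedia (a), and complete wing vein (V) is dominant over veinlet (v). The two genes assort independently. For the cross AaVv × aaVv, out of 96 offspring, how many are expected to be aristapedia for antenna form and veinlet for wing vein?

Dihybrid cross AaVv × aaVv — consider each gene separately:
antenna form: Aa × aa → 2 Aa, 2 aa → 2 A_ : 2 aa (out of 4)
wing vein: Vv × Vv → 1 VV, 2 Vv, 1 vv → 3 V_ : 1 vv (out of 4)
Looking for: aristapedia (aa) and veinlet (vv)
P(aristapedia) = 2/4, P(veinlet) = 1/4
P(both) = 2/4 × 1/4 = 2/16 = 1/8
Expected count = 1/8 × 96 = 12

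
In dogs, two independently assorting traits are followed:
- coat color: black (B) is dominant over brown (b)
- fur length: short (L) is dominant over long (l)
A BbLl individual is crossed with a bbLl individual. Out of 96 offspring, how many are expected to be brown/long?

Dihybrid cross BbLl × bbLl — consider each gene separately:
coat color: Bb × bb → 2 Bb, 2 bb → 2 B_ : 2 bb (out of 4)
fur length: Ll × Ll → 1 LL, 2 Ll, 1 ll → 3 L_ : 1 ll (out of 4)
Combine (counts out of 4 × 4 = 16): black/short (B_L_) = 2×3 = 6; black/long (B_ll) = 2×1 = 2; brown/short (bbL_) = 2×3 = 6; brown/long (bbll) = 2×1 = 2
Phenotype counts (out of 16): 6 black/short, 2 black/long, 6 brown/short, 2 brown/long
brown/long: 2 out of 16 → fraction 1/8
Expected count = 1/8 × 96 = 12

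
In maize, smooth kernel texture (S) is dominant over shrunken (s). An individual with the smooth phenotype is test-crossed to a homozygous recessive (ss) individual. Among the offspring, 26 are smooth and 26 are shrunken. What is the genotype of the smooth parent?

Test cross: ? × ss
Offspring: 26 smooth, 26 shrunken — approximately 1:1.
A 1:1 ratio in a test cross indicates the unknown parent is heterozygous (Ss).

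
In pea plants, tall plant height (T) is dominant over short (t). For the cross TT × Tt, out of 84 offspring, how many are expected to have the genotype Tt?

Punnett square for TT × Tt:
Offspring genotypes: 2 TT, 2 Tt
Total offspring: 4
Count with target: 2
Probability: 2/4 = 1/2
Expected count = 1/2 × 84 = 42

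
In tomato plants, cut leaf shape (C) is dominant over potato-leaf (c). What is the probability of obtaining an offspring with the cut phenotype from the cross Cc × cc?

Punnett square for Cc × cc:
Offspring genotypes: 2 Cc, 2 cc
Total offspring: 4
Count with target: 2
Probability: 2/4 = 1/2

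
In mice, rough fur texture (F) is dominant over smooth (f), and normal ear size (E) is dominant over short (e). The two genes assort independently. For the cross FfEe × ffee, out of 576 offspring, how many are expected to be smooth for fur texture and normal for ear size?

Dihybrid cross FfEe × ffee — consider each gene separately:
fur texture: Ff × ff → 2 Ff, 2 ff → 2 F_ : 2 ff (out of 4)
ear size: Ee × ee → 2 Ee, 2 ee → 2 E_ : 2 ee (out of 4)
Looking for: smooth (ff) and normal (E_)
P(smooth) = 2/4, P(normal) = 2/4
P(both) = 2/4 × 2/4 = 4/16 = 1/4
Expected count = 1/4 × 576 = 144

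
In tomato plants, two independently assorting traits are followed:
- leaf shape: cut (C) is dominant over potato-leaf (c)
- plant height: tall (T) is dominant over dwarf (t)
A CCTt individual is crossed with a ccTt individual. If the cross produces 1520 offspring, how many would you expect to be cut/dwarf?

Dihybrid cross CCTt × ccTt — consider each gene separately:
leaf shape: CC × cc → 4 Cc → 4 C_ (out of 4)
plant height: Tt × Tt → 1 TT, 2 Tt, 1 tt → 3 T_ : 1 tt (out of 4)
Combine (counts out of 4 × 4 = 16): cut/tall (C_T_) = 4×3 = 12; cut/dwarf (C_tt) = 4×1 = 4
Phenotype counts (out of 16): 12 cut/tall, 4 cut/dwarf
cut/dwarf: 4 out of 16 → fraction 1/4
Expected count = 1/4 × 1520 = 380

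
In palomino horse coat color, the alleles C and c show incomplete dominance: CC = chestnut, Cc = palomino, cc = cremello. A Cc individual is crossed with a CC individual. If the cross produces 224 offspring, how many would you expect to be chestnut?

Punnett square for Cc × CC:
Offspring genotypes: 2 CC, 2 Cc
Phenotype counts: 2 chestnut, 2 palomino
chestnut: 2 out of 4 → fraction 1/2
Expected count = 1/2 × 224 = 112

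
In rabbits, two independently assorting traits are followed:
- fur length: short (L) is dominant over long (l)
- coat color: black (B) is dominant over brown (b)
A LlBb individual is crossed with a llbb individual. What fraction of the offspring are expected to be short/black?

Dihybrid cross LlBb × llbb — consider each gene separately:
fur length: Ll × ll → 2 Ll, 2 ll → 2 L_ : 2 ll (out of 4)
coat color: Bb × bb → 2 Bb, 2 bb → 2 B_ : 2 bb (out of 4)
Combine (counts out of 4 × 4 = 16): short/black (L_B_) = 2×2 = 4; short/brown (L_bb) = 2×2 = 4; long/black (llB_) = 2×2 = 4; long/brown (llbb) = 2×2 = 4
Phenotype counts (out of 16): 4 short/black, 4 short/brown, 4 long/black, 4 long/brown
short/black: 4 out of 16
Probability: 4/16 = 1/4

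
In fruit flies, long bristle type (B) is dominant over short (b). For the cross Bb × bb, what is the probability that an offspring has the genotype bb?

Punnett square for Bb × bb:
Offspring genotypes: 2 Bb, 2 bb
Total offspring: 4
Count with target: 2
Probability: 2/4 = 1/2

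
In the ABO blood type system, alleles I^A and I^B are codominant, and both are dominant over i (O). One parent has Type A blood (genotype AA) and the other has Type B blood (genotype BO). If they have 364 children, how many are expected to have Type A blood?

Cross: AA × BO
Possible offspring genotypes: 2 AB, 2 AO
Blood type counts: 2 Type AB, 2 Type A
Probability of Type A: 2/4 = 1/2
Expected count = 1/2 × 364 = 182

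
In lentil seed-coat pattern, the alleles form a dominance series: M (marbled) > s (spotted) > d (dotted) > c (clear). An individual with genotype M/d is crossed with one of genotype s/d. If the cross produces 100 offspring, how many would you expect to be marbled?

Cross: M/d × s/d
Allele dominance: M > s > d > c
Offspring genotypes: 1 M/s, 1 M/d, 1 s/d, 1 d/d
Phenotype counts: 2 marbled, 1 spotted, 1 dotted
marbled: 2 out of 4 → fraction 1/2
Expected count = 1/2 × 100 = 50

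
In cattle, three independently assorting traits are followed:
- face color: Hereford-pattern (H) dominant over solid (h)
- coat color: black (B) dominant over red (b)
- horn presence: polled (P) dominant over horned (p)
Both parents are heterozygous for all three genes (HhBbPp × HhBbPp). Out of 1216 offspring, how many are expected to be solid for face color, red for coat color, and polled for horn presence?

Trihybrid cross: HhBbPp × HhBbPp
Each trait segregates independently with a 3:1 phenotypic ratio, so each gene contributes 3/4 (dominant) or 1/4 (recessive).
Target: solid (face color), red (coat color), polled (horn presence)
Probability = product of independent per-trait probabilities
= 1/4 × 1/4 × 3/4 = 3/64
Expected count = 3/64 × 1216 = 57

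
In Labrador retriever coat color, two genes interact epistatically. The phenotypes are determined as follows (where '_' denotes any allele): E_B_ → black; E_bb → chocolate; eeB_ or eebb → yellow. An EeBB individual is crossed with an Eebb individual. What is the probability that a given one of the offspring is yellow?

Cross: EeBB × Eebb — consider each gene separately:
E gene: Ee × Ee → 1 EE, 2 Ee, 1 ee → 3 E_ : 1 ee (out of 4)
B gene: BB × bb → 4 Bb → 4 B_ (out of 4)
Genotype classes (out of 4 × 4 = 16): E_B_ = 3×4 = 12; eeB_ = 1×4 = 4
Apply the phenotype rules: E_B_ (12) → black; eeB_ (4) → yellow
Phenotype counts (out of 16): 12 black, 4 yellow
yellow: 4 out of 16
Probability: 4/16 = 1/4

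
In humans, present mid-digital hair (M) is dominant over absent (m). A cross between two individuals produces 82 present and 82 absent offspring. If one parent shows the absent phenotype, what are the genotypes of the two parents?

Observed offspring: 82 present, 82 absent
The observed ratio simplifies to 1:1. One parent shows absent, so its genotype must be mm. A 1:1 offspring split requires the other parent to be heterozygous (Mm).
Parent genotypes: mm × Mm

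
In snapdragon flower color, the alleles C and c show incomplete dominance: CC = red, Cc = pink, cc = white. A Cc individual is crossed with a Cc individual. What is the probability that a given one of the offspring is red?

Punnett square for Cc × Cc:
Offspring genotypes: 1 CC, 2 Cc, 1 cc
Phenotype counts: 1 red, 2 pink, 1 white
red: 1 out of 4
Probability: 1/4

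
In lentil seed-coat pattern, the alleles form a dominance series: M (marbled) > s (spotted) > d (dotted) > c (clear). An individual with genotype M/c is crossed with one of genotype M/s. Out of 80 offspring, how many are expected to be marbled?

Cross: M/c × M/s
Allele dominance: M > s > d > c
Offspring genotypes: 1 M/M, 1 M/s, 1 M/c, 1 s/c
Phenotype counts: 3 marbled, 1 spotted
marbled: 3 out of 4 → fraction 3/4
Expected count = 3/4 × 80 = 60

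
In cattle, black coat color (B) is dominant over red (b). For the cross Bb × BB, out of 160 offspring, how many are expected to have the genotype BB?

Punnett square for Bb × BB:
Offspring genotypes: 2 BB, 2 Bb
Total offspring: 4
Count with target: 2
Probability: 2/4 = 1/2
Expected count = 1/2 × 160 = 80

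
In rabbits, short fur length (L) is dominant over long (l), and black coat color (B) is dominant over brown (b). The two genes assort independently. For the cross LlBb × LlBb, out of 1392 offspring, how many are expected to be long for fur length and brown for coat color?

Dihybrid cross LlBb × LlBb — consider each gene separately:
fur length: Ll × Ll → 1 LL, 2 Ll, 1 ll → 3 L_ : 1 ll (out of 4)
coat color: Bb × Bb → 1 BB, 2 Bb, 1 bb → 3 B_ : 1 bb (out of 4)
Looking for: long (ll) and brown (bb)
P(long) = 1/4, P(brown) = 1/4
P(both) = 1/4 × 1/4 = 1/16
Expected count = 1/16 × 1392 = 87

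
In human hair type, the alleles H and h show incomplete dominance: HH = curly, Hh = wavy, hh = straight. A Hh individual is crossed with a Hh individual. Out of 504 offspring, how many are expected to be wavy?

Punnett square for Hh × Hh:
Offspring genotypes: 1 HH, 2 Hh, 1 hh
Phenotype counts: 1 curly, 2 wavy, 1 straight
wavy: 2 out of 4 → fraction 1/2
Expected count = 1/2 × 504 = 252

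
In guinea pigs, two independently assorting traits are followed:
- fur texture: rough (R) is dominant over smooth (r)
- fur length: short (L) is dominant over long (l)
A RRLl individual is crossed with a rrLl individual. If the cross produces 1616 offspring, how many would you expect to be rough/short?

Dihybrid cross RRLl × rrLl — consider each gene separately:
fur texture: RR × rr → 4 Rr → 4 R_ (out of 4)
fur length: Ll × Ll → 1 LL, 2 Ll, 1 ll → 3 L_ : 1 ll (out of 4)
Combine (counts out of 4 × 4 = 16): rough/short (R_L_) = 4×3 = 12; rough/long (R_ll) = 4×1 = 4
Phenotype counts (out of 16): 12 rough/short, 4 rough/long
rough/short: 12 out of 16 → fraction 3/4
Expected count = 3/4 × 1616 = 1212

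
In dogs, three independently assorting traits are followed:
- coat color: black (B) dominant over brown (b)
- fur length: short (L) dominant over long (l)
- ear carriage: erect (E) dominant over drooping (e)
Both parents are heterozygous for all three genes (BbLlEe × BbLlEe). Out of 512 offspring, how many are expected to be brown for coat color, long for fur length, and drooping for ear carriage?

Trihybrid cross: BbLlEe × BbLlEe
Each trait segregates independently with a 3:1 phenotypic ratio, so each gene contributes 3/4 (dominant) or 1/4 (recessive).
Target: brown (coat color), long (fur length), drooping (ear carriage)
Probability = product of independent per-trait probabilities
= 1/4 × 1/4 × 1/4 = 1/64
Expected count = 1/64 × 512 = 8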